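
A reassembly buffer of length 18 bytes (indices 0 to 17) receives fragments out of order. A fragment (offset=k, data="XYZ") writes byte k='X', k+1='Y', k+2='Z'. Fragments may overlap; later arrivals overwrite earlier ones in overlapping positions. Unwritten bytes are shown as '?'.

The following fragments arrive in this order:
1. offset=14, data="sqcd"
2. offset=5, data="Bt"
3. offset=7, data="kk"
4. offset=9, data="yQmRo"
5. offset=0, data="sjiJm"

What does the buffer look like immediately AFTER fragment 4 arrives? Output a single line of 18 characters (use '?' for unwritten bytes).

Answer: ?????BtkkyQmRosqcd

Derivation:
Fragment 1: offset=14 data="sqcd" -> buffer=??????????????sqcd
Fragment 2: offset=5 data="Bt" -> buffer=?????Bt???????sqcd
Fragment 3: offset=7 data="kk" -> buffer=?????Btkk?????sqcd
Fragment 4: offset=9 data="yQmRo" -> buffer=?????BtkkyQmRosqcd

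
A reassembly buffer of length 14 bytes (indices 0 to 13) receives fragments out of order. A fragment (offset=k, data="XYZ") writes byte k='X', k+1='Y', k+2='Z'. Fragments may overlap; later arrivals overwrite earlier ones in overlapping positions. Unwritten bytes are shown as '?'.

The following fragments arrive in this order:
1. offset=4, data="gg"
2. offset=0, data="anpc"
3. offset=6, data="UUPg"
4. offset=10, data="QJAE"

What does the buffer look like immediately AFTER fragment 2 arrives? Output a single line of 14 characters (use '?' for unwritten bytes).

Answer: anpcgg????????

Derivation:
Fragment 1: offset=4 data="gg" -> buffer=????gg????????
Fragment 2: offset=0 data="anpc" -> buffer=anpcgg????????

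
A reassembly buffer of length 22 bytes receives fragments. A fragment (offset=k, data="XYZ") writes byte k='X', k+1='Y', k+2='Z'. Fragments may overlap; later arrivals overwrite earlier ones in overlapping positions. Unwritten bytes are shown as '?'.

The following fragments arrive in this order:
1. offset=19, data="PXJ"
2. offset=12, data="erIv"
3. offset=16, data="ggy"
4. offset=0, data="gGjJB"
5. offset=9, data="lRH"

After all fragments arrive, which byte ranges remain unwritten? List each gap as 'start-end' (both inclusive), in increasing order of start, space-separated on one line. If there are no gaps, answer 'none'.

Answer: 5-8

Derivation:
Fragment 1: offset=19 len=3
Fragment 2: offset=12 len=4
Fragment 3: offset=16 len=3
Fragment 4: offset=0 len=5
Fragment 5: offset=9 len=3
Gaps: 5-8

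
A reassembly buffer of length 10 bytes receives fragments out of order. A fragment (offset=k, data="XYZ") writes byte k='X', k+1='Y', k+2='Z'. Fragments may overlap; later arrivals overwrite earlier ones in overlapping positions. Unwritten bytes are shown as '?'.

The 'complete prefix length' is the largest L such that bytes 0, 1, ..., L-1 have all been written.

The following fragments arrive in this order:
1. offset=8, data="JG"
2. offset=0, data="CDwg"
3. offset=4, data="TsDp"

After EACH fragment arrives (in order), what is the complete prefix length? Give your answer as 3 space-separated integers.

Fragment 1: offset=8 data="JG" -> buffer=????????JG -> prefix_len=0
Fragment 2: offset=0 data="CDwg" -> buffer=CDwg????JG -> prefix_len=4
Fragment 3: offset=4 data="TsDp" -> buffer=CDwgTsDpJG -> prefix_len=10

Answer: 0 4 10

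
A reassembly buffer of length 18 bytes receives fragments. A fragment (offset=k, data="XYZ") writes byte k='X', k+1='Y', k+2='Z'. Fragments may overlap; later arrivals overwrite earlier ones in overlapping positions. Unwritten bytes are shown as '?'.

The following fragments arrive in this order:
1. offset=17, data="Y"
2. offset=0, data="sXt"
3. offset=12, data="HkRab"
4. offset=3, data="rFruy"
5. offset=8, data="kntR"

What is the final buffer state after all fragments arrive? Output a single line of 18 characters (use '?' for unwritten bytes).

Fragment 1: offset=17 data="Y" -> buffer=?????????????????Y
Fragment 2: offset=0 data="sXt" -> buffer=sXt??????????????Y
Fragment 3: offset=12 data="HkRab" -> buffer=sXt?????????HkRabY
Fragment 4: offset=3 data="rFruy" -> buffer=sXtrFruy????HkRabY
Fragment 5: offset=8 data="kntR" -> buffer=sXtrFruykntRHkRabY

Answer: sXtrFruykntRHkRabY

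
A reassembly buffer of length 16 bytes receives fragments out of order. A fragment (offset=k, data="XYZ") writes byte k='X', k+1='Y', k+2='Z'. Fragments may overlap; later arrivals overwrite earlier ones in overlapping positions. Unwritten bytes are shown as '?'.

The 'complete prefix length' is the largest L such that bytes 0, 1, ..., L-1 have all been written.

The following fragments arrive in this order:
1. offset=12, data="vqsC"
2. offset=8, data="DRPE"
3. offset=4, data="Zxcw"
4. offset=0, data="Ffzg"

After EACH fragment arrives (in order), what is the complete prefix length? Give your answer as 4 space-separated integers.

Fragment 1: offset=12 data="vqsC" -> buffer=????????????vqsC -> prefix_len=0
Fragment 2: offset=8 data="DRPE" -> buffer=????????DRPEvqsC -> prefix_len=0
Fragment 3: offset=4 data="Zxcw" -> buffer=????ZxcwDRPEvqsC -> prefix_len=0
Fragment 4: offset=0 data="Ffzg" -> buffer=FfzgZxcwDRPEvqsC -> prefix_len=16

Answer: 0 0 0 16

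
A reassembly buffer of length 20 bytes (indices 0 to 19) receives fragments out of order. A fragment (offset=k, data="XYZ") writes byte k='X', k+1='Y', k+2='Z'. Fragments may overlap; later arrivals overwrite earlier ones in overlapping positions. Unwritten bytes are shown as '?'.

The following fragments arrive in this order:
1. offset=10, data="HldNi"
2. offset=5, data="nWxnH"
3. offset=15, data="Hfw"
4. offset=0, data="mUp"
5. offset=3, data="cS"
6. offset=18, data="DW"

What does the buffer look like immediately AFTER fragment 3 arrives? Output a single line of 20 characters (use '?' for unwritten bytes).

Answer: ?????nWxnHHldNiHfw??

Derivation:
Fragment 1: offset=10 data="HldNi" -> buffer=??????????HldNi?????
Fragment 2: offset=5 data="nWxnH" -> buffer=?????nWxnHHldNi?????
Fragment 3: offset=15 data="Hfw" -> buffer=?????nWxnHHldNiHfw??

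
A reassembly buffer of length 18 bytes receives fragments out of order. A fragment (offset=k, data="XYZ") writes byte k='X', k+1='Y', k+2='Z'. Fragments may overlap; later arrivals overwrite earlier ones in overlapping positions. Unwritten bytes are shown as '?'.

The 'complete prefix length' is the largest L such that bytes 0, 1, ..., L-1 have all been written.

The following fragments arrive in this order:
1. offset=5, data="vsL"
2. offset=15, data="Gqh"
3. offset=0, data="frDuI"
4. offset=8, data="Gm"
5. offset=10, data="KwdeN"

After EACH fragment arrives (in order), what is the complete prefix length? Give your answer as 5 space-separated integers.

Fragment 1: offset=5 data="vsL" -> buffer=?????vsL?????????? -> prefix_len=0
Fragment 2: offset=15 data="Gqh" -> buffer=?????vsL???????Gqh -> prefix_len=0
Fragment 3: offset=0 data="frDuI" -> buffer=frDuIvsL???????Gqh -> prefix_len=8
Fragment 4: offset=8 data="Gm" -> buffer=frDuIvsLGm?????Gqh -> prefix_len=10
Fragment 5: offset=10 data="KwdeN" -> buffer=frDuIvsLGmKwdeNGqh -> prefix_len=18

Answer: 0 0 8 10 18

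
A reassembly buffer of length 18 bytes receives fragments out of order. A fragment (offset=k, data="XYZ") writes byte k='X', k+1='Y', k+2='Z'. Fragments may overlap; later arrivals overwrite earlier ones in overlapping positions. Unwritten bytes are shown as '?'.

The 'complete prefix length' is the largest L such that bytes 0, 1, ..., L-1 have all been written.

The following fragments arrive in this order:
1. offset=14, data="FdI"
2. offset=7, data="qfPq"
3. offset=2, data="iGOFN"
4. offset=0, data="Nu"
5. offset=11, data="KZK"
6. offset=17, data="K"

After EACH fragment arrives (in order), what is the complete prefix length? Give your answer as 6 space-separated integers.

Answer: 0 0 0 11 17 18

Derivation:
Fragment 1: offset=14 data="FdI" -> buffer=??????????????FdI? -> prefix_len=0
Fragment 2: offset=7 data="qfPq" -> buffer=???????qfPq???FdI? -> prefix_len=0
Fragment 3: offset=2 data="iGOFN" -> buffer=??iGOFNqfPq???FdI? -> prefix_len=0
Fragment 4: offset=0 data="Nu" -> buffer=NuiGOFNqfPq???FdI? -> prefix_len=11
Fragment 5: offset=11 data="KZK" -> buffer=NuiGOFNqfPqKZKFdI? -> prefix_len=17
Fragment 6: offset=17 data="K" -> buffer=NuiGOFNqfPqKZKFdIK -> prefix_len=18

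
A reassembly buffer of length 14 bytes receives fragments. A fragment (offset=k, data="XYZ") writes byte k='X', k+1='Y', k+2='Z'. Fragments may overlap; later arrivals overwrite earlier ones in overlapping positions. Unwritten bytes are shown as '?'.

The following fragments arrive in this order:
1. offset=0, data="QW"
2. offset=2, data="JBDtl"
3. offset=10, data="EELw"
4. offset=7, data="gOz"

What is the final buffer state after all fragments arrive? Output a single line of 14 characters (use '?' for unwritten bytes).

Fragment 1: offset=0 data="QW" -> buffer=QW????????????
Fragment 2: offset=2 data="JBDtl" -> buffer=QWJBDtl???????
Fragment 3: offset=10 data="EELw" -> buffer=QWJBDtl???EELw
Fragment 4: offset=7 data="gOz" -> buffer=QWJBDtlgOzEELw

Answer: QWJBDtlgOzEELw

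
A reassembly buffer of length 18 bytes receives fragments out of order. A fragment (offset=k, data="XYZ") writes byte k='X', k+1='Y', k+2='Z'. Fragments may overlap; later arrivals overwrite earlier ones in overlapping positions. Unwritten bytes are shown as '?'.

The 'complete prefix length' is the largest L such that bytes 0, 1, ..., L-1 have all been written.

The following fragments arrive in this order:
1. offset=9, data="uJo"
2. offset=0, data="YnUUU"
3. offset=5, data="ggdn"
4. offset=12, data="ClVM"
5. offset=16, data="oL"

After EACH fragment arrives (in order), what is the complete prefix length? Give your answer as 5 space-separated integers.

Answer: 0 5 12 16 18

Derivation:
Fragment 1: offset=9 data="uJo" -> buffer=?????????uJo?????? -> prefix_len=0
Fragment 2: offset=0 data="YnUUU" -> buffer=YnUUU????uJo?????? -> prefix_len=5
Fragment 3: offset=5 data="ggdn" -> buffer=YnUUUggdnuJo?????? -> prefix_len=12
Fragment 4: offset=12 data="ClVM" -> buffer=YnUUUggdnuJoClVM?? -> prefix_len=16
Fragment 5: offset=16 data="oL" -> buffer=YnUUUggdnuJoClVMoL -> prefix_len=18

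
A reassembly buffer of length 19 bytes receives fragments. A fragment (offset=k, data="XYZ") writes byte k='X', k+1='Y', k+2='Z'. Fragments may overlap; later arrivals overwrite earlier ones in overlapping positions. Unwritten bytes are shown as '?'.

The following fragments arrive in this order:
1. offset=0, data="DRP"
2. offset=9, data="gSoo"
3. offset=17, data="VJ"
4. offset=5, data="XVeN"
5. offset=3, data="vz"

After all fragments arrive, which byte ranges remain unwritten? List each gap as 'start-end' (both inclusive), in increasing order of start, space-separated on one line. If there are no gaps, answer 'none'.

Answer: 13-16

Derivation:
Fragment 1: offset=0 len=3
Fragment 2: offset=9 len=4
Fragment 3: offset=17 len=2
Fragment 4: offset=5 len=4
Fragment 5: offset=3 len=2
Gaps: 13-16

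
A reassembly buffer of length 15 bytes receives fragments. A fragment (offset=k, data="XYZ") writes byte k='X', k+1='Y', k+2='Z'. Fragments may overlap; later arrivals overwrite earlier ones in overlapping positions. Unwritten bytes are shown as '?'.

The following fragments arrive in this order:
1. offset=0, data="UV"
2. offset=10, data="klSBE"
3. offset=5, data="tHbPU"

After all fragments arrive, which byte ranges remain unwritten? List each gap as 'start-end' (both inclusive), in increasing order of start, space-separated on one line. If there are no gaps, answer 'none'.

Fragment 1: offset=0 len=2
Fragment 2: offset=10 len=5
Fragment 3: offset=5 len=5
Gaps: 2-4

Answer: 2-4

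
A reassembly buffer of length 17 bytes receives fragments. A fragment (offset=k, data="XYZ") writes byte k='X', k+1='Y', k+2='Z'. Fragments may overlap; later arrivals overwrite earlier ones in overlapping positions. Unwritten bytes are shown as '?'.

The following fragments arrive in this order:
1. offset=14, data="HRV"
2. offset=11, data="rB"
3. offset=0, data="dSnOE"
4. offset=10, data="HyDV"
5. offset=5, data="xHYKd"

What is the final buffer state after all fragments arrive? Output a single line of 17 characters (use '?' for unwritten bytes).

Answer: dSnOExHYKdHyDVHRV

Derivation:
Fragment 1: offset=14 data="HRV" -> buffer=??????????????HRV
Fragment 2: offset=11 data="rB" -> buffer=???????????rB?HRV
Fragment 3: offset=0 data="dSnOE" -> buffer=dSnOE??????rB?HRV
Fragment 4: offset=10 data="HyDV" -> buffer=dSnOE?????HyDVHRV
Fragment 5: offset=5 data="xHYKd" -> buffer=dSnOExHYKdHyDVHRV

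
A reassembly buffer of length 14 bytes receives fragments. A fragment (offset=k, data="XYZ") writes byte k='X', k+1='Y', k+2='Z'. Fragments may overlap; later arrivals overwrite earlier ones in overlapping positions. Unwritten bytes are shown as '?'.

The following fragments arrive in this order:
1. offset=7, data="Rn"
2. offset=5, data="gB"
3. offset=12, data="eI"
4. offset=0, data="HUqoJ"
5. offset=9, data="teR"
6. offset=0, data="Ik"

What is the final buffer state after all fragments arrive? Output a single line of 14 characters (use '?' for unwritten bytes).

Fragment 1: offset=7 data="Rn" -> buffer=???????Rn?????
Fragment 2: offset=5 data="gB" -> buffer=?????gBRn?????
Fragment 3: offset=12 data="eI" -> buffer=?????gBRn???eI
Fragment 4: offset=0 data="HUqoJ" -> buffer=HUqoJgBRn???eI
Fragment 5: offset=9 data="teR" -> buffer=HUqoJgBRnteReI
Fragment 6: offset=0 data="Ik" -> buffer=IkqoJgBRnteReI

Answer: IkqoJgBRnteReI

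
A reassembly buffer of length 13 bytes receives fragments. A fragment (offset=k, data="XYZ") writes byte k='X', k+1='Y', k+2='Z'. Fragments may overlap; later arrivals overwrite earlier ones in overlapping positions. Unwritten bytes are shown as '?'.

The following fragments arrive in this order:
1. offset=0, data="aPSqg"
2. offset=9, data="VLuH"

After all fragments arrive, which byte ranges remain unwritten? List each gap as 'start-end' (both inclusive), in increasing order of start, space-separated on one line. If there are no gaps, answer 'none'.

Fragment 1: offset=0 len=5
Fragment 2: offset=9 len=4
Gaps: 5-8

Answer: 5-8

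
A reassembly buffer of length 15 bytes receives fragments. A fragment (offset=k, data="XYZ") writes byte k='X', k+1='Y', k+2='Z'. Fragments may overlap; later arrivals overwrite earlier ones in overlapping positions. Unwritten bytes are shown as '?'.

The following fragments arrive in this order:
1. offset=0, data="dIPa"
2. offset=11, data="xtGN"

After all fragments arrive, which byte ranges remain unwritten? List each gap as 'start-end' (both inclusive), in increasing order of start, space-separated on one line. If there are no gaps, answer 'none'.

Answer: 4-10

Derivation:
Fragment 1: offset=0 len=4
Fragment 2: offset=11 len=4
Gaps: 4-10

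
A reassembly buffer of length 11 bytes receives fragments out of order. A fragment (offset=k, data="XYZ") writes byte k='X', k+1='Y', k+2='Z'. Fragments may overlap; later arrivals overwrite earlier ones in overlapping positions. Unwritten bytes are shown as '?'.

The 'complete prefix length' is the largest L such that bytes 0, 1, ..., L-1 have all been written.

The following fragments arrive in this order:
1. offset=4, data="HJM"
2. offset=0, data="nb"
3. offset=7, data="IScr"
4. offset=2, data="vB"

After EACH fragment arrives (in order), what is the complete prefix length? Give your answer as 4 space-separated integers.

Answer: 0 2 2 11

Derivation:
Fragment 1: offset=4 data="HJM" -> buffer=????HJM???? -> prefix_len=0
Fragment 2: offset=0 data="nb" -> buffer=nb??HJM???? -> prefix_len=2
Fragment 3: offset=7 data="IScr" -> buffer=nb??HJMIScr -> prefix_len=2
Fragment 4: offset=2 data="vB" -> buffer=nbvBHJMIScr -> prefix_len=11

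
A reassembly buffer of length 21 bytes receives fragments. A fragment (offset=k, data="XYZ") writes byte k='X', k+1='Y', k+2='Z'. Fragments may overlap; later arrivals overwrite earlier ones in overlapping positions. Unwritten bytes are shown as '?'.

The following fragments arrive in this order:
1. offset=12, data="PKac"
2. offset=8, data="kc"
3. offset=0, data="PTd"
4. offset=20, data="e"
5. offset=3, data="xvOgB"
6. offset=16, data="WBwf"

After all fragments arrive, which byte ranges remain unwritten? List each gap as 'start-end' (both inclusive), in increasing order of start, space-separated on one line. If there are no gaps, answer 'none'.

Fragment 1: offset=12 len=4
Fragment 2: offset=8 len=2
Fragment 3: offset=0 len=3
Fragment 4: offset=20 len=1
Fragment 5: offset=3 len=5
Fragment 6: offset=16 len=4
Gaps: 10-11

Answer: 10-11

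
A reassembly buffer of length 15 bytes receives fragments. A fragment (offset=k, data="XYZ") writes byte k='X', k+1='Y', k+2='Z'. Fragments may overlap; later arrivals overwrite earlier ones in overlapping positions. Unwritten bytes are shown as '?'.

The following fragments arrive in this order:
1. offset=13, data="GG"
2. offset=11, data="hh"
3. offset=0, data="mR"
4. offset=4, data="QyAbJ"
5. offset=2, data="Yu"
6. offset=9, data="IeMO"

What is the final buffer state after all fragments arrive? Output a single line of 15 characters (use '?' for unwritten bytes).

Fragment 1: offset=13 data="GG" -> buffer=?????????????GG
Fragment 2: offset=11 data="hh" -> buffer=???????????hhGG
Fragment 3: offset=0 data="mR" -> buffer=mR?????????hhGG
Fragment 4: offset=4 data="QyAbJ" -> buffer=mR??QyAbJ??hhGG
Fragment 5: offset=2 data="Yu" -> buffer=mRYuQyAbJ??hhGG
Fragment 6: offset=9 data="IeMO" -> buffer=mRYuQyAbJIeMOGG

Answer: mRYuQyAbJIeMOGG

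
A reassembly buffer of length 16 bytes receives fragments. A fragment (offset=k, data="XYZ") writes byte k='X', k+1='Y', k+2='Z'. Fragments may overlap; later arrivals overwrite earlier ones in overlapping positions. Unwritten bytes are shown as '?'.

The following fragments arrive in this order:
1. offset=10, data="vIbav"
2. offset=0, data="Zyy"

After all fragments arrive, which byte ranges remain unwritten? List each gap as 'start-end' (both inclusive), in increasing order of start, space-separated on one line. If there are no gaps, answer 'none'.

Fragment 1: offset=10 len=5
Fragment 2: offset=0 len=3
Gaps: 3-9 15-15

Answer: 3-9 15-15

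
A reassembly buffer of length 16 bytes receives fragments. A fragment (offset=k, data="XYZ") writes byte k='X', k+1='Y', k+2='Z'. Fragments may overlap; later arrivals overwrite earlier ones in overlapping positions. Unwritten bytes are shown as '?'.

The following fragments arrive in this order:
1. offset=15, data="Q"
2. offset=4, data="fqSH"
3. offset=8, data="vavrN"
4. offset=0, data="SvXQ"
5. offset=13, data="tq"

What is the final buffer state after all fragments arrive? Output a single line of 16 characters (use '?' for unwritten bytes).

Answer: SvXQfqSHvavrNtqQ

Derivation:
Fragment 1: offset=15 data="Q" -> buffer=???????????????Q
Fragment 2: offset=4 data="fqSH" -> buffer=????fqSH???????Q
Fragment 3: offset=8 data="vavrN" -> buffer=????fqSHvavrN??Q
Fragment 4: offset=0 data="SvXQ" -> buffer=SvXQfqSHvavrN??Q
Fragment 5: offset=13 data="tq" -> buffer=SvXQfqSHvavrNtqQ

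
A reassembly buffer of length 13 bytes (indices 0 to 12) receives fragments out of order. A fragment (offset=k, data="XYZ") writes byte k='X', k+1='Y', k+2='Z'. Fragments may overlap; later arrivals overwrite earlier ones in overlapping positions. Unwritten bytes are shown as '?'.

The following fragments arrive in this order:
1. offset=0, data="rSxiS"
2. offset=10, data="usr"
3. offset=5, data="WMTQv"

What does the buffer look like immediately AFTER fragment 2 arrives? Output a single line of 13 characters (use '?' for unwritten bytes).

Answer: rSxiS?????usr

Derivation:
Fragment 1: offset=0 data="rSxiS" -> buffer=rSxiS????????
Fragment 2: offset=10 data="usr" -> buffer=rSxiS?????usr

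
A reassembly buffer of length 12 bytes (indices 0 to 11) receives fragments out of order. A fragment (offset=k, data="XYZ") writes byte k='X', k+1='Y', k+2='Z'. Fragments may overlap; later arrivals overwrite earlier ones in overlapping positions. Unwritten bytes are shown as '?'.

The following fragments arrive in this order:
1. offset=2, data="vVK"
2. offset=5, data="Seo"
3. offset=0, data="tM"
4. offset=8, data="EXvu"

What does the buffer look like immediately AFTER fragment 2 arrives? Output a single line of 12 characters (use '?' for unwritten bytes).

Fragment 1: offset=2 data="vVK" -> buffer=??vVK???????
Fragment 2: offset=5 data="Seo" -> buffer=??vVKSeo????

Answer: ??vVKSeo????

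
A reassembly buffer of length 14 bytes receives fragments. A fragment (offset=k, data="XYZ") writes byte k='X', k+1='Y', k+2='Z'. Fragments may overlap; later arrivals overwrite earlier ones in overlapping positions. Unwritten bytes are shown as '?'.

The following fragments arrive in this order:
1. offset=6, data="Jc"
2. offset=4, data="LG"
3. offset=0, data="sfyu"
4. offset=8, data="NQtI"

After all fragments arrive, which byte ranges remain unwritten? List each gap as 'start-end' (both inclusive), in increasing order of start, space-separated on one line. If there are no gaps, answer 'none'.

Answer: 12-13

Derivation:
Fragment 1: offset=6 len=2
Fragment 2: offset=4 len=2
Fragment 3: offset=0 len=4
Fragment 4: offset=8 len=4
Gaps: 12-13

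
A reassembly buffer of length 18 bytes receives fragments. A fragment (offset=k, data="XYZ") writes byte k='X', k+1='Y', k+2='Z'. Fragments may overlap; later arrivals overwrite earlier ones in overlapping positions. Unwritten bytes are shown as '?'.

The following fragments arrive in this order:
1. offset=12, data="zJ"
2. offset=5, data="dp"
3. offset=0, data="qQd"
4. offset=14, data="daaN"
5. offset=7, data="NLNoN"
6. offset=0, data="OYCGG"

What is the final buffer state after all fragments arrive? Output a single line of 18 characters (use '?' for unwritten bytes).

Fragment 1: offset=12 data="zJ" -> buffer=????????????zJ????
Fragment 2: offset=5 data="dp" -> buffer=?????dp?????zJ????
Fragment 3: offset=0 data="qQd" -> buffer=qQd??dp?????zJ????
Fragment 4: offset=14 data="daaN" -> buffer=qQd??dp?????zJdaaN
Fragment 5: offset=7 data="NLNoN" -> buffer=qQd??dpNLNoNzJdaaN
Fragment 6: offset=0 data="OYCGG" -> buffer=OYCGGdpNLNoNzJdaaN

Answer: OYCGGdpNLNoNzJdaaN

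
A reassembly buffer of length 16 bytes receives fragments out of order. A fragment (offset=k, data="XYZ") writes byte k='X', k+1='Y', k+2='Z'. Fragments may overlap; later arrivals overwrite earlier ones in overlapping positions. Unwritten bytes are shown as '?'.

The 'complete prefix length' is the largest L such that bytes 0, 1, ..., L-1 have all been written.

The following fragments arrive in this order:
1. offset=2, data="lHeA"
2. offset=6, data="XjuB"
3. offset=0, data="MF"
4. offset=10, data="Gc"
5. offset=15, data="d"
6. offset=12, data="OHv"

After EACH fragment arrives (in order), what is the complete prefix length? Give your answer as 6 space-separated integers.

Answer: 0 0 10 12 12 16

Derivation:
Fragment 1: offset=2 data="lHeA" -> buffer=??lHeA?????????? -> prefix_len=0
Fragment 2: offset=6 data="XjuB" -> buffer=??lHeAXjuB?????? -> prefix_len=0
Fragment 3: offset=0 data="MF" -> buffer=MFlHeAXjuB?????? -> prefix_len=10
Fragment 4: offset=10 data="Gc" -> buffer=MFlHeAXjuBGc???? -> prefix_len=12
Fragment 5: offset=15 data="d" -> buffer=MFlHeAXjuBGc???d -> prefix_len=12
Fragment 6: offset=12 data="OHv" -> buffer=MFlHeAXjuBGcOHvd -> prefix_len=16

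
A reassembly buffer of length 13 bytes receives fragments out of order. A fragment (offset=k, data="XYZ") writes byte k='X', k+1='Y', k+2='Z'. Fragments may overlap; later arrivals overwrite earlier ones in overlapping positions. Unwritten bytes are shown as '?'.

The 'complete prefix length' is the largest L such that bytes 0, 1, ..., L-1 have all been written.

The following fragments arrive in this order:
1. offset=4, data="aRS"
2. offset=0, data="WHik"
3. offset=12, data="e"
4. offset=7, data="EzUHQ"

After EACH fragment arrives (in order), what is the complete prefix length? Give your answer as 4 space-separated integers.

Answer: 0 7 7 13

Derivation:
Fragment 1: offset=4 data="aRS" -> buffer=????aRS?????? -> prefix_len=0
Fragment 2: offset=0 data="WHik" -> buffer=WHikaRS?????? -> prefix_len=7
Fragment 3: offset=12 data="e" -> buffer=WHikaRS?????e -> prefix_len=7
Fragment 4: offset=7 data="EzUHQ" -> buffer=WHikaRSEzUHQe -> prefix_len=13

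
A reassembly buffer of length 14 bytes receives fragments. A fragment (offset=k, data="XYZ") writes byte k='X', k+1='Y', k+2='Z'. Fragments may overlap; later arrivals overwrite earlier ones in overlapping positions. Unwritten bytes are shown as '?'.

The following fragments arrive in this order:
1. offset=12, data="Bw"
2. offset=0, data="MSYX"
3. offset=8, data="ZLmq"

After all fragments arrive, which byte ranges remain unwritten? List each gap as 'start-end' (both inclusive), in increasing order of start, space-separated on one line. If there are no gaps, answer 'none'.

Fragment 1: offset=12 len=2
Fragment 2: offset=0 len=4
Fragment 3: offset=8 len=4
Gaps: 4-7

Answer: 4-7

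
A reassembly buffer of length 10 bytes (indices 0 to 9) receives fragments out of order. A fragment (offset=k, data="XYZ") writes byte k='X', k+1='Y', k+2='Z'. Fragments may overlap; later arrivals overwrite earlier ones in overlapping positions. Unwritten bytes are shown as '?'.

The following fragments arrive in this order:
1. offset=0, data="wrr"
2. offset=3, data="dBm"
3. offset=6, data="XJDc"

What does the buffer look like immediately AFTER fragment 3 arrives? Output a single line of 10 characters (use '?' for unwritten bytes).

Answer: wrrdBmXJDc

Derivation:
Fragment 1: offset=0 data="wrr" -> buffer=wrr???????
Fragment 2: offset=3 data="dBm" -> buffer=wrrdBm????
Fragment 3: offset=6 data="XJDc" -> buffer=wrrdBmXJDc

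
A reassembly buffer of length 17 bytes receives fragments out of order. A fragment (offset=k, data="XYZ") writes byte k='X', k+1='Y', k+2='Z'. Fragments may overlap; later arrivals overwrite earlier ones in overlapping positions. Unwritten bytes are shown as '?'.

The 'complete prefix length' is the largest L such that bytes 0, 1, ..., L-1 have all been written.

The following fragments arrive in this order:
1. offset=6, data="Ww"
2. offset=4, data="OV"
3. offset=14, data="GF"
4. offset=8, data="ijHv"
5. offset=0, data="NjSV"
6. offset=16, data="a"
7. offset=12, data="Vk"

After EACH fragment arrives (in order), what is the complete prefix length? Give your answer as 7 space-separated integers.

Fragment 1: offset=6 data="Ww" -> buffer=??????Ww????????? -> prefix_len=0
Fragment 2: offset=4 data="OV" -> buffer=????OVWw????????? -> prefix_len=0
Fragment 3: offset=14 data="GF" -> buffer=????OVWw??????GF? -> prefix_len=0
Fragment 4: offset=8 data="ijHv" -> buffer=????OVWwijHv??GF? -> prefix_len=0
Fragment 5: offset=0 data="NjSV" -> buffer=NjSVOVWwijHv??GF? -> prefix_len=12
Fragment 6: offset=16 data="a" -> buffer=NjSVOVWwijHv??GFa -> prefix_len=12
Fragment 7: offset=12 data="Vk" -> buffer=NjSVOVWwijHvVkGFa -> prefix_len=17

Answer: 0 0 0 0 12 12 17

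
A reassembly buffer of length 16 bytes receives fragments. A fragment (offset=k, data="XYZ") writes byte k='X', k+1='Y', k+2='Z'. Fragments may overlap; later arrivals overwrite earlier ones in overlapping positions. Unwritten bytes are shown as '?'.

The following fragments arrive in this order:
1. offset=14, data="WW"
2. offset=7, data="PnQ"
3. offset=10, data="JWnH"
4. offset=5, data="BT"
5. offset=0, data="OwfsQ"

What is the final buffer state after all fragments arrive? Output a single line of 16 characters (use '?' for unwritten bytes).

Answer: OwfsQBTPnQJWnHWW

Derivation:
Fragment 1: offset=14 data="WW" -> buffer=??????????????WW
Fragment 2: offset=7 data="PnQ" -> buffer=???????PnQ????WW
Fragment 3: offset=10 data="JWnH" -> buffer=???????PnQJWnHWW
Fragment 4: offset=5 data="BT" -> buffer=?????BTPnQJWnHWW
Fragment 5: offset=0 data="OwfsQ" -> buffer=OwfsQBTPnQJWnHWW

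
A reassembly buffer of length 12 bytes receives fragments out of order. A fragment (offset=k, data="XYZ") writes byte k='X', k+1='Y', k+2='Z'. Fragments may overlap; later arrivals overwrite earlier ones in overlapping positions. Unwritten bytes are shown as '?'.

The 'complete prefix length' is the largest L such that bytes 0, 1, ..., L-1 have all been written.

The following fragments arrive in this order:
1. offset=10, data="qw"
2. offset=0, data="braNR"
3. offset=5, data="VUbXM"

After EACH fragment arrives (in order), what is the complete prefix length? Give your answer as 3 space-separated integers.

Fragment 1: offset=10 data="qw" -> buffer=??????????qw -> prefix_len=0
Fragment 2: offset=0 data="braNR" -> buffer=braNR?????qw -> prefix_len=5
Fragment 3: offset=5 data="VUbXM" -> buffer=braNRVUbXMqw -> prefix_len=12

Answer: 0 5 12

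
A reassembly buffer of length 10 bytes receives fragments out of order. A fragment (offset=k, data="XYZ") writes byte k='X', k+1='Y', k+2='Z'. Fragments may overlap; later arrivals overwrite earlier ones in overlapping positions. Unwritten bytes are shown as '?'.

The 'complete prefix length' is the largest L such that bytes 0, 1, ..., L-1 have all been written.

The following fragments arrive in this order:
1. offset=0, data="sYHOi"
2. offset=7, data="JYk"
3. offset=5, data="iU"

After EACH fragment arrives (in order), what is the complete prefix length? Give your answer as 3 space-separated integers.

Answer: 5 5 10

Derivation:
Fragment 1: offset=0 data="sYHOi" -> buffer=sYHOi????? -> prefix_len=5
Fragment 2: offset=7 data="JYk" -> buffer=sYHOi??JYk -> prefix_len=5
Fragment 3: offset=5 data="iU" -> buffer=sYHOiiUJYk -> prefix_len=10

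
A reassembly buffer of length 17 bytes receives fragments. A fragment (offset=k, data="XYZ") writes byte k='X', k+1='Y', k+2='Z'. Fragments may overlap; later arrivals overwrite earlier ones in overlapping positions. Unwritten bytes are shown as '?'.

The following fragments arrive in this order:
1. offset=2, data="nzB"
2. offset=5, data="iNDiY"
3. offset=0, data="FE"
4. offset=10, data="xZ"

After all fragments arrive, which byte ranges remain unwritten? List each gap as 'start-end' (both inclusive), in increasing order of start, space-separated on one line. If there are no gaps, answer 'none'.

Fragment 1: offset=2 len=3
Fragment 2: offset=5 len=5
Fragment 3: offset=0 len=2
Fragment 4: offset=10 len=2
Gaps: 12-16

Answer: 12-16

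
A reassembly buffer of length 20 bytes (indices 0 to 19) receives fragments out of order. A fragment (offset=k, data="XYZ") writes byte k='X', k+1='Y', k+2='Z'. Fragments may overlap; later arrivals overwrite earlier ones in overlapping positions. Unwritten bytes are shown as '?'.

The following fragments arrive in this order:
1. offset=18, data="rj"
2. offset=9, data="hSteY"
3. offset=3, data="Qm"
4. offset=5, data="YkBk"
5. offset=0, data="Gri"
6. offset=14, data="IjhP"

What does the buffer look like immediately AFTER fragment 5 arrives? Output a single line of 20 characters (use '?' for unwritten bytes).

Answer: GriQmYkBkhSteY????rj

Derivation:
Fragment 1: offset=18 data="rj" -> buffer=??????????????????rj
Fragment 2: offset=9 data="hSteY" -> buffer=?????????hSteY????rj
Fragment 3: offset=3 data="Qm" -> buffer=???Qm????hSteY????rj
Fragment 4: offset=5 data="YkBk" -> buffer=???QmYkBkhSteY????rj
Fragment 5: offset=0 data="Gri" -> buffer=GriQmYkBkhSteY????rj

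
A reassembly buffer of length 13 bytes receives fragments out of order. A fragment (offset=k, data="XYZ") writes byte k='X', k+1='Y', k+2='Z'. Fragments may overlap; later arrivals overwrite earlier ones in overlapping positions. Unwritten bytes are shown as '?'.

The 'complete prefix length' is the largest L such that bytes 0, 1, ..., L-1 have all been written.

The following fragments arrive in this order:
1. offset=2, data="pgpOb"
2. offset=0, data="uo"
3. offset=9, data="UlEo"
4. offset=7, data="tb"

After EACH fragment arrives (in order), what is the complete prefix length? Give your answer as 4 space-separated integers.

Fragment 1: offset=2 data="pgpOb" -> buffer=??pgpOb?????? -> prefix_len=0
Fragment 2: offset=0 data="uo" -> buffer=uopgpOb?????? -> prefix_len=7
Fragment 3: offset=9 data="UlEo" -> buffer=uopgpOb??UlEo -> prefix_len=7
Fragment 4: offset=7 data="tb" -> buffer=uopgpObtbUlEo -> prefix_len=13

Answer: 0 7 7 13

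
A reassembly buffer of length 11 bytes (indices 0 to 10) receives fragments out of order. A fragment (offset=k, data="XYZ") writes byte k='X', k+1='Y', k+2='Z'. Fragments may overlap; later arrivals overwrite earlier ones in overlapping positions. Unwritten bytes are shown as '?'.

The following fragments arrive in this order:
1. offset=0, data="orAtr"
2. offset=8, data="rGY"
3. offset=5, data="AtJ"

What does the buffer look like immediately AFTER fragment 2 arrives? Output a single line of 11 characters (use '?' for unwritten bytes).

Answer: orAtr???rGY

Derivation:
Fragment 1: offset=0 data="orAtr" -> buffer=orAtr??????
Fragment 2: offset=8 data="rGY" -> buffer=orAtr???rGY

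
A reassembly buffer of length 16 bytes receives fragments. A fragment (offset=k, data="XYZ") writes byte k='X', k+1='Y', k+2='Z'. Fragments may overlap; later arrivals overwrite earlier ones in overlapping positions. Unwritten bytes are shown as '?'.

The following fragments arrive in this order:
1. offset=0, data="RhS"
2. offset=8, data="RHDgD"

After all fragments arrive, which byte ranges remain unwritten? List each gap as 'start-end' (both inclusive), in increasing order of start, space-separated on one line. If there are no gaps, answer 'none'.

Fragment 1: offset=0 len=3
Fragment 2: offset=8 len=5
Gaps: 3-7 13-15

Answer: 3-7 13-15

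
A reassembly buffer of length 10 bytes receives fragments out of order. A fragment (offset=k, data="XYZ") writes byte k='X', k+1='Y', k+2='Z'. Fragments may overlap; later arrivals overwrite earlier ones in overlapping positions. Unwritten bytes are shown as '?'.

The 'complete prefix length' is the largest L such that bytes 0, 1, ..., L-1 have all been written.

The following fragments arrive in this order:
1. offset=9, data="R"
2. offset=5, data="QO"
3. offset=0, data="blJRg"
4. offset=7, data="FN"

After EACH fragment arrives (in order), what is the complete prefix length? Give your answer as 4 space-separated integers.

Fragment 1: offset=9 data="R" -> buffer=?????????R -> prefix_len=0
Fragment 2: offset=5 data="QO" -> buffer=?????QO??R -> prefix_len=0
Fragment 3: offset=0 data="blJRg" -> buffer=blJRgQO??R -> prefix_len=7
Fragment 4: offset=7 data="FN" -> buffer=blJRgQOFNR -> prefix_len=10

Answer: 0 0 7 10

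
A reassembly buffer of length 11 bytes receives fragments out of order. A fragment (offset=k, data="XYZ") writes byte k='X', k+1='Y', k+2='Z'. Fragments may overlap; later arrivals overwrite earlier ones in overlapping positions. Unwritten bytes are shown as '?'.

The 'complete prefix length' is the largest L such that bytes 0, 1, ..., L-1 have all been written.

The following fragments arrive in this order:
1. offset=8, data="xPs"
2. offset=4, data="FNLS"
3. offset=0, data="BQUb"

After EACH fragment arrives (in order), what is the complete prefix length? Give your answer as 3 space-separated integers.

Fragment 1: offset=8 data="xPs" -> buffer=????????xPs -> prefix_len=0
Fragment 2: offset=4 data="FNLS" -> buffer=????FNLSxPs -> prefix_len=0
Fragment 3: offset=0 data="BQUb" -> buffer=BQUbFNLSxPs -> prefix_len=11

Answer: 0 0 11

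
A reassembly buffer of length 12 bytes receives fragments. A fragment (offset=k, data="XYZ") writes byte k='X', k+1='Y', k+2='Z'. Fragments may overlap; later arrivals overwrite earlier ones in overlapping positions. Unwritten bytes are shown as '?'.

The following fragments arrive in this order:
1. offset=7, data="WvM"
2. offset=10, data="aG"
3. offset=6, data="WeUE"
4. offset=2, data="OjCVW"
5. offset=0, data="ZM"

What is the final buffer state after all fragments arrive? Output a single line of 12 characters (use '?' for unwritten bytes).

Fragment 1: offset=7 data="WvM" -> buffer=???????WvM??
Fragment 2: offset=10 data="aG" -> buffer=???????WvMaG
Fragment 3: offset=6 data="WeUE" -> buffer=??????WeUEaG
Fragment 4: offset=2 data="OjCVW" -> buffer=??OjCVWeUEaG
Fragment 5: offset=0 data="ZM" -> buffer=ZMOjCVWeUEaG

Answer: ZMOjCVWeUEaG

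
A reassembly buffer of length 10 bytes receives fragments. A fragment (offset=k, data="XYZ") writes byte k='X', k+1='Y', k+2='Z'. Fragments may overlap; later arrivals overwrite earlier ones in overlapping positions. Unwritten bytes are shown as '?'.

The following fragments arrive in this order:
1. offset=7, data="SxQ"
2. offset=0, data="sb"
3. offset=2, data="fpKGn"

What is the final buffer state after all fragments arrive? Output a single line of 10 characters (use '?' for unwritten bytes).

Fragment 1: offset=7 data="SxQ" -> buffer=???????SxQ
Fragment 2: offset=0 data="sb" -> buffer=sb?????SxQ
Fragment 3: offset=2 data="fpKGn" -> buffer=sbfpKGnSxQ

Answer: sbfpKGnSxQ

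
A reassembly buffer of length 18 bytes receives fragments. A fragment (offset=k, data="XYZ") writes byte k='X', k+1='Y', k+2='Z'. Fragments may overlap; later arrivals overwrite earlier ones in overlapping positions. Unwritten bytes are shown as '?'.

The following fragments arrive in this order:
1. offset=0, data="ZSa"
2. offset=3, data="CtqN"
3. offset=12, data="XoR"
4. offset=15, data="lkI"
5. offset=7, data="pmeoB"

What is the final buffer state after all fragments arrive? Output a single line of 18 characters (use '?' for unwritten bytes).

Fragment 1: offset=0 data="ZSa" -> buffer=ZSa???????????????
Fragment 2: offset=3 data="CtqN" -> buffer=ZSaCtqN???????????
Fragment 3: offset=12 data="XoR" -> buffer=ZSaCtqN?????XoR???
Fragment 4: offset=15 data="lkI" -> buffer=ZSaCtqN?????XoRlkI
Fragment 5: offset=7 data="pmeoB" -> buffer=ZSaCtqNpmeoBXoRlkI

Answer: ZSaCtqNpmeoBXoRlkI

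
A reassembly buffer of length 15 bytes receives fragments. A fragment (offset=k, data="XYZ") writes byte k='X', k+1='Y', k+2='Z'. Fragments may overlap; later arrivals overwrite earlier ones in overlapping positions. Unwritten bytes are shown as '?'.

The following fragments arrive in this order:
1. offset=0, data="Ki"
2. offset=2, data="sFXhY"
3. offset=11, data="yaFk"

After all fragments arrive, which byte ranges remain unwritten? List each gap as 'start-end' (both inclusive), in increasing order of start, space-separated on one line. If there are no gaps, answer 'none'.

Fragment 1: offset=0 len=2
Fragment 2: offset=2 len=5
Fragment 3: offset=11 len=4
Gaps: 7-10

Answer: 7-10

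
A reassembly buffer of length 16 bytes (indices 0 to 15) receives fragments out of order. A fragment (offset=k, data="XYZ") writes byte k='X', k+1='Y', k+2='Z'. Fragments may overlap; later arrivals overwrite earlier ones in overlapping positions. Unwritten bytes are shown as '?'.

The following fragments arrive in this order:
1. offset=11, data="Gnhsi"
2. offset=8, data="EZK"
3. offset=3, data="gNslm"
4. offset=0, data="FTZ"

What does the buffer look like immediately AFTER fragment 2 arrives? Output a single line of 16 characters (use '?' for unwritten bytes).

Answer: ????????EZKGnhsi

Derivation:
Fragment 1: offset=11 data="Gnhsi" -> buffer=???????????Gnhsi
Fragment 2: offset=8 data="EZK" -> buffer=????????EZKGnhsi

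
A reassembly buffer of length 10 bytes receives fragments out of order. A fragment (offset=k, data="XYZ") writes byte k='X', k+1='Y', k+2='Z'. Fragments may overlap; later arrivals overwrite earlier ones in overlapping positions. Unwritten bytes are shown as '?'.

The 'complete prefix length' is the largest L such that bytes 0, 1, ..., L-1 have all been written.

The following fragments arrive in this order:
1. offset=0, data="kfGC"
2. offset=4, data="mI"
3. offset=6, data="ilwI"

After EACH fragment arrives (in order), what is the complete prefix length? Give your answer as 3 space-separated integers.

Fragment 1: offset=0 data="kfGC" -> buffer=kfGC?????? -> prefix_len=4
Fragment 2: offset=4 data="mI" -> buffer=kfGCmI???? -> prefix_len=6
Fragment 3: offset=6 data="ilwI" -> buffer=kfGCmIilwI -> prefix_len=10

Answer: 4 6 10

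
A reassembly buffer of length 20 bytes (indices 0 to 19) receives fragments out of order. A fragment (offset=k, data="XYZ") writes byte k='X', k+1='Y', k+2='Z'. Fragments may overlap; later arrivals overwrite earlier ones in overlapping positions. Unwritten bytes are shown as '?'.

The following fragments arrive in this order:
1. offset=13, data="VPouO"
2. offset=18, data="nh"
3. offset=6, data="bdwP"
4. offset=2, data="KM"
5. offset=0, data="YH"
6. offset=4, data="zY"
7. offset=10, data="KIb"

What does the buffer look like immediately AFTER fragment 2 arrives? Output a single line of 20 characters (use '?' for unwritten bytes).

Answer: ?????????????VPouOnh

Derivation:
Fragment 1: offset=13 data="VPouO" -> buffer=?????????????VPouO??
Fragment 2: offset=18 data="nh" -> buffer=?????????????VPouOnh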